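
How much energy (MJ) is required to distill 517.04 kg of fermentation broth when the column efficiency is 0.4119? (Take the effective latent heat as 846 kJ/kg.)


E = m * 846 / (eta * 1000)
= 517.04 * 846 / (0.4119 * 1000)
= 1061.9467 MJ

1061.9467 MJ


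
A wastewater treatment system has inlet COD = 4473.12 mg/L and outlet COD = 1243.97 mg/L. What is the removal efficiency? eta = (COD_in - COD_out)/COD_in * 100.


eta = (COD_in - COD_out) / COD_in * 100
= (4473.12 - 1243.97) / 4473.12 * 100
= 72.1901%

72.1901%


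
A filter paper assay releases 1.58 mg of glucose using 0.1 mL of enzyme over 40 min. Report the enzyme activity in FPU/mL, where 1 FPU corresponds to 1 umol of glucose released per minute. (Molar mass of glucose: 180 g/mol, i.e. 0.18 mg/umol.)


Activity = glucose_mg / (0.18 mg/umol * V_mL * t_min)
= 1.58 / (0.18 * 0.1 * 40)
= 2.1944 FPU/mL

2.1944 FPU/mL


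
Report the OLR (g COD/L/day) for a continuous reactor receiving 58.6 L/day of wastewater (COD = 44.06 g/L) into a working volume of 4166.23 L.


OLR = Q * S / V
= 58.6 * 44.06 / 4166.23
= 0.6197 g/L/day

0.6197 g/L/day


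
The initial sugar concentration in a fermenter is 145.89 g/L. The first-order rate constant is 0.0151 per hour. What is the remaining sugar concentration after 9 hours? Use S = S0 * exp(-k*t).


S = S0 * exp(-k * t)
S = 145.89 * exp(-0.0151 * 9)
S = 127.3517 g/L

127.3517 g/L


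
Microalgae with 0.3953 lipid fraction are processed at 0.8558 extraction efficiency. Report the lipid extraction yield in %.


Y = lipid_content * extraction_eff * 100
= 0.3953 * 0.8558 * 100
= 33.8298%

33.8298%


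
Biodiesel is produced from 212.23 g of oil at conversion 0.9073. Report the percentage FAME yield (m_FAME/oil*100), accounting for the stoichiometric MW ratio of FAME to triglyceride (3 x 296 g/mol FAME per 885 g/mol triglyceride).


m_FAME = oil * conv * (3 * 296 / 885) = oil * conv * (888/885)
= 212.23 * 0.9073 * 888 / 885
= 193.2090 g
Y = m_FAME / oil * 100 = conv * (888/885) * 100
= 0.9073 * 888 / 885 * 100
= 91.04%

91.04%


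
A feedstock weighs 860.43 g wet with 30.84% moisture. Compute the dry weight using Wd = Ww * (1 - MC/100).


Wd = Ww * (1 - MC/100)
= 860.43 * (1 - 30.84/100)
= 595.0734 g

595.0734 g


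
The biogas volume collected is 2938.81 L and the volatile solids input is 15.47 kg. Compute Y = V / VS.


Y = V / VS
= 2938.81 / 15.47
= 189.9683 L/kg VS

189.9683 L/kg VS


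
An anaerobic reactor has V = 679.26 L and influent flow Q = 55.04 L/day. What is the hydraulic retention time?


HRT = V / Q
= 679.26 / 55.04
= 12.3412 days

12.3412 days


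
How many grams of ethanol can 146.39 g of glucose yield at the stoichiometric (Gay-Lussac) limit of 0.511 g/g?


Theoretical ethanol yield: m_EtOH = 0.511 * m_glucose
m_EtOH = 0.511 * 146.39 = 74.8053 g

74.8053 g


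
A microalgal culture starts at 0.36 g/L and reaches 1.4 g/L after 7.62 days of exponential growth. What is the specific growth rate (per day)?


mu = ln(X2/X1) / dt
= ln(1.4/0.36) / 7.62
= 0.1782 per day

0.1782 per day


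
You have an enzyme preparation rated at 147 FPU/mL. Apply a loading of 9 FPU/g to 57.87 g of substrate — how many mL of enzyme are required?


V = dosage * m_sub / activity
V = 9 * 57.87 / 147
V = 3.5431 mL

3.5431 mL


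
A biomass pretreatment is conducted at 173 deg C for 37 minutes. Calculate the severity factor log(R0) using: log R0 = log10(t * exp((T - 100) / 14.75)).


logR0 = log10(t * exp((T - 100) / 14.75))
= log10(37 * exp((173 - 100) / 14.75))
= 3.7176

3.7176


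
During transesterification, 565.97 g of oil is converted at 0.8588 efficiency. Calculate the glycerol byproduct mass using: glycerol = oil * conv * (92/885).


glycerol = oil * conv * (92/885)
= 565.97 * 0.8588 * 92 / 885
= 50.5278 g

50.5278 g


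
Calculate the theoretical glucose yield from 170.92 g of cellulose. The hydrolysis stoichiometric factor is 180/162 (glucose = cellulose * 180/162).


glucose = cellulose * 180/162
= 170.92 * 180/162
= 189.9111 g

189.9111 g


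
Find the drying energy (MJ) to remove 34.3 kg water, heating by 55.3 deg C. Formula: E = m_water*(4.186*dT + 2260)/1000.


E = m_water * (4.186 * dT + 2260) / 1000
= 34.3 * (4.186 * 55.3 + 2260) / 1000
= 85.4580 MJ

85.4580 MJ


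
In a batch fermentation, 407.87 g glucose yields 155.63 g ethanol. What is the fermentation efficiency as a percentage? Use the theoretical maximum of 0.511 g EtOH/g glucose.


Fermentation efficiency = (actual / (0.511 * glucose)) * 100
= (155.63 / (0.511 * 407.87)) * 100
= 74.6708%

74.6708%


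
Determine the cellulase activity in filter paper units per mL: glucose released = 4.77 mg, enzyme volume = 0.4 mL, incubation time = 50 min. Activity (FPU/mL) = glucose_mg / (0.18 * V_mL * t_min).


Activity = glucose_mg / (0.18 mg/umol * V_mL * t_min)
= 4.77 / (0.18 * 0.4 * 50)
= 1.3250 FPU/mL

1.3250 FPU/mL


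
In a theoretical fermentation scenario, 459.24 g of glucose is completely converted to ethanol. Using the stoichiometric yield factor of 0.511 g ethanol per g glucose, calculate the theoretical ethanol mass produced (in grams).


Theoretical ethanol yield: m_EtOH = 0.511 * m_glucose
m_EtOH = 0.511 * 459.24 = 234.6716 g

234.6716 g


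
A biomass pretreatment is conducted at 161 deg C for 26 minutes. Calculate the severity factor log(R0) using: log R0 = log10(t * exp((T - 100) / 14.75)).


logR0 = log10(t * exp((T - 100) / 14.75))
= log10(26 * exp((161 - 100) / 14.75))
= 3.2110

3.2110


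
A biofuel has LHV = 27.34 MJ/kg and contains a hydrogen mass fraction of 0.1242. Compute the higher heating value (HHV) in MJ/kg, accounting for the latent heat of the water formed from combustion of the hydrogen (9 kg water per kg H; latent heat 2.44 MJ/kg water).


HHV = LHV + H_frac * 9 * 2.44
= 27.34 + 0.1242 * 9 * 2.44
= 30.0674 MJ/kg

30.0674 MJ/kg


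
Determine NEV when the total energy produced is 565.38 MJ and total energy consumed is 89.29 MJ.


NEV = E_out - E_in
= 565.38 - 89.29
= 476.0900 MJ

476.0900 MJ


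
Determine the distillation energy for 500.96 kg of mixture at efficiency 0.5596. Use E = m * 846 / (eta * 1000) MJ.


E = m * 846 / (eta * 1000)
= 500.96 * 846 / (0.5596 * 1000)
= 757.3484 MJ

757.3484 MJ


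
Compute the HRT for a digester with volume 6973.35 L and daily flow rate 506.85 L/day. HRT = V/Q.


HRT = V / Q
= 6973.35 / 506.85
= 13.7582 days

13.7582 days


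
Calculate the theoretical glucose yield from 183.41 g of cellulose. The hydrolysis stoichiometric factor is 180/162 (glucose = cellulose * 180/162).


glucose = cellulose * 180/162
= 183.41 * 180/162
= 203.7889 g

203.7889 g


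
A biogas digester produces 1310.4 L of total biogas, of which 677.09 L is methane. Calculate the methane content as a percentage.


CH4% = V_CH4 / V_total * 100
= 677.09 / 1310.4 * 100
= 51.6705%

51.6705%


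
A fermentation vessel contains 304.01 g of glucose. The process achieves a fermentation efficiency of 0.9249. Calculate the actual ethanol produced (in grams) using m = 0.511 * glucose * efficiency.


Actual ethanol: m = 0.511 * 304.01 * 0.9249
m = 143.6824 g

143.6824 g


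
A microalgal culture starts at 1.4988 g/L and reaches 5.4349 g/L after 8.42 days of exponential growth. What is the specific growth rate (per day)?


mu = ln(X2/X1) / dt
= ln(5.4349/1.4988) / 8.42
= 0.1530 per day

0.1530 per day


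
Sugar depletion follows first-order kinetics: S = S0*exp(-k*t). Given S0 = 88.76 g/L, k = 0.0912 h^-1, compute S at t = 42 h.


S = S0 * exp(-k * t)
S = 88.76 * exp(-0.0912 * 42)
S = 1.9262 g/L

1.9262 g/L


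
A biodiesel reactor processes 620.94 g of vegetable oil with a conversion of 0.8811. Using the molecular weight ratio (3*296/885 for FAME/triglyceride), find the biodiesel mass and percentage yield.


m_FAME = oil * conv * (3 * 296 / 885) = oil * conv * (888/885)
= 620.94 * 0.8811 * 888 / 885
= 548.9648 g
Y = m_FAME / oil * 100 = conv * (888/885) * 100
= 0.8811 * 888 / 885 * 100
= 88.41%

548.9648 g FAME; Y = 88.41%


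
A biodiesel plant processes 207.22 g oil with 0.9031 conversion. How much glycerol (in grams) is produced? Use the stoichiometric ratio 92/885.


glycerol = oil * conv * (92/885)
= 207.22 * 0.9031 * 92 / 885
= 19.4541 g

19.4541 g


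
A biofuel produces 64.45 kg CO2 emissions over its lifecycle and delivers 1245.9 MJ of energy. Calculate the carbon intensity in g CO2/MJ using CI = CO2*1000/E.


CI = CO2 * 1000 / E
= 64.45 * 1000 / 1245.9
= 51.7297 g CO2/MJ

51.7297 g CO2/MJ


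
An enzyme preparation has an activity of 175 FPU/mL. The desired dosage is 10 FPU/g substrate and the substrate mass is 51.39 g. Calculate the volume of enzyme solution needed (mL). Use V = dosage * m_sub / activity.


V = dosage * m_sub / activity
V = 10 * 51.39 / 175
V = 2.9366 mL

2.9366 mL


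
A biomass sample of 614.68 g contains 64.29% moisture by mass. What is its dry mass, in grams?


Wd = Ww * (1 - MC/100)
= 614.68 * (1 - 64.29/100)
= 219.5022 g

219.5022 g


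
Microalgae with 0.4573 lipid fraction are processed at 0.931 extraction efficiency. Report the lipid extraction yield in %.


Y = lipid_content * extraction_eff * 100
= 0.4573 * 0.931 * 100
= 42.5746%

42.5746%


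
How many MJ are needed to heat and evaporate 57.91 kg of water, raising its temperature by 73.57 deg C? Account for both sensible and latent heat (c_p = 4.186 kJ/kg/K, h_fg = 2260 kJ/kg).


E = m_water * (4.186 * dT + 2260) / 1000
= 57.91 * (4.186 * 73.57 + 2260) / 1000
= 148.7108 MJ

148.7108 MJ


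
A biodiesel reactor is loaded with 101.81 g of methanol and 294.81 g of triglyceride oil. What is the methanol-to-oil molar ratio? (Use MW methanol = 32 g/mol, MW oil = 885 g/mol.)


Molar ratio = n_MeOH / n_oil = (MeOH/32) / (oil/885) = (MeOH * 885) / (32 * oil)
= (101.81 * 885) / (32 * 294.81)
= 9.5508

9.5508


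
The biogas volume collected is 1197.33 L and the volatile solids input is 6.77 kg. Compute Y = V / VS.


Y = V / VS
= 1197.33 / 6.77
= 176.8582 L/kg VS

176.8582 L/kg VS


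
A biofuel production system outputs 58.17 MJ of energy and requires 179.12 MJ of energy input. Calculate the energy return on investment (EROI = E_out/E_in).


EROI = E_out / E_in
= 58.17 / 179.12
= 0.3248

0.3248


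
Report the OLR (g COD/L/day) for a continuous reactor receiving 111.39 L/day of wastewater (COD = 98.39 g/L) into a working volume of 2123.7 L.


OLR = Q * S / V
= 111.39 * 98.39 / 2123.7
= 5.1606 g/L/day

5.1606 g/L/day


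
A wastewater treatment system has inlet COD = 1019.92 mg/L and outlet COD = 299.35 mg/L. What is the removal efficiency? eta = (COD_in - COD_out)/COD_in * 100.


eta = (COD_in - COD_out) / COD_in * 100
= (1019.92 - 299.35) / 1019.92 * 100
= 70.6497%

70.6497%


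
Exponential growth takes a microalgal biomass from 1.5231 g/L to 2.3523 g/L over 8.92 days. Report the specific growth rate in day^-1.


mu = ln(X2/X1) / dt
= ln(2.3523/1.5231) / 8.92
= 0.0487 per day

0.0487 per day


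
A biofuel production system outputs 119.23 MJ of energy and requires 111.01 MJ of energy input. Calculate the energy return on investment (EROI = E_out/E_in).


EROI = E_out / E_in
= 119.23 / 111.01
= 1.0740

1.0740


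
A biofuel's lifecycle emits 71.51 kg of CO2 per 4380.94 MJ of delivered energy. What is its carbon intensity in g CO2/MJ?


CI = CO2 * 1000 / E
= 71.51 * 1000 / 4380.94
= 16.3230 g CO2/MJ

16.3230 g CO2/MJ


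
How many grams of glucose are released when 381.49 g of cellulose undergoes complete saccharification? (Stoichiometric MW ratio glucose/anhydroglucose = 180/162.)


glucose = cellulose * 180/162
= 381.49 * 180/162
= 423.8778 g

423.8778 g


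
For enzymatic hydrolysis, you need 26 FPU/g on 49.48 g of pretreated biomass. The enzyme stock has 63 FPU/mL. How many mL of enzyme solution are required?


V = dosage * m_sub / activity
V = 26 * 49.48 / 63
V = 20.4203 mL

20.4203 mL


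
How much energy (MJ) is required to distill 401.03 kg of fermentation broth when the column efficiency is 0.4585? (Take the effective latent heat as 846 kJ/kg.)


E = m * 846 / (eta * 1000)
= 401.03 * 846 / (0.4585 * 1000)
= 739.9594 MJ

739.9594 MJ


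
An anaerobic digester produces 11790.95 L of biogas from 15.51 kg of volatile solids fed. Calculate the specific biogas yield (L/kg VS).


Y = V / VS
= 11790.95 / 15.51
= 760.2160 L/kg VS

760.2160 L/kg VS


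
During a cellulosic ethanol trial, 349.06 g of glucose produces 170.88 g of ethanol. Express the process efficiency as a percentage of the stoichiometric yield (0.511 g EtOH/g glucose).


Fermentation efficiency = (actual / (0.511 * glucose)) * 100
= (170.88 / (0.511 * 349.06)) * 100
= 95.8010%

95.8010%


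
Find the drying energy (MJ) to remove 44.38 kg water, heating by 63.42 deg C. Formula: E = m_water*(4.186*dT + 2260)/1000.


E = m_water * (4.186 * dT + 2260) / 1000
= 44.38 * (4.186 * 63.42 + 2260) / 1000
= 112.0806 MJ

112.0806 MJ


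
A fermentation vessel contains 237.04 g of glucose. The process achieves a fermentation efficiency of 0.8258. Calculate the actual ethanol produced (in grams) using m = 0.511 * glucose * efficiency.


Actual ethanol: m = 0.511 * 237.04 * 0.8258
m = 100.0270 g

100.0270 g


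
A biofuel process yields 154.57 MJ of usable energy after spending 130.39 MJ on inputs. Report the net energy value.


NEV = E_out - E_in
= 154.57 - 130.39
= 24.1800 MJ

24.1800 MJ


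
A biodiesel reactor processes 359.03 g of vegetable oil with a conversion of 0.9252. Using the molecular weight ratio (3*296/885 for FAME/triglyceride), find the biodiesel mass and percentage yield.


m_FAME = oil * conv * (3 * 296 / 885) = oil * conv * (888/885)
= 359.03 * 0.9252 * 888 / 885
= 333.3006 g
Y = m_FAME / oil * 100 = conv * (888/885) * 100
= 0.9252 * 888 / 885 * 100
= 92.83%

333.3006 g FAME; Y = 92.83%


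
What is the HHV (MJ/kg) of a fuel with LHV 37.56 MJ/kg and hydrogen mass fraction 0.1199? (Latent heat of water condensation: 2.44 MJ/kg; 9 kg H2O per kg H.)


HHV = LHV + H_frac * 9 * 2.44
= 37.56 + 0.1199 * 9 * 2.44
= 40.1930 MJ/kg

40.1930 MJ/kg


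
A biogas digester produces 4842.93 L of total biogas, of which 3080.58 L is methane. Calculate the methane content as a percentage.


CH4% = V_CH4 / V_total * 100
= 3080.58 / 4842.93 * 100
= 63.6098%

63.6098%


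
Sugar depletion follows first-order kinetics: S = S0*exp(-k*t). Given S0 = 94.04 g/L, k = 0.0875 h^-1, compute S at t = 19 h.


S = S0 * exp(-k * t)
S = 94.04 * exp(-0.0875 * 19)
S = 17.8360 g/L

17.8360 g/L


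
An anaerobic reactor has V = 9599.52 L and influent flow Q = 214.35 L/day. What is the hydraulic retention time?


HRT = V / Q
= 9599.52 / 214.35
= 44.7843 days

44.7843 days


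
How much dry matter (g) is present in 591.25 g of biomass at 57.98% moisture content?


Wd = Ww * (1 - MC/100)
= 591.25 * (1 - 57.98/100)
= 248.4433 g

248.4433 g


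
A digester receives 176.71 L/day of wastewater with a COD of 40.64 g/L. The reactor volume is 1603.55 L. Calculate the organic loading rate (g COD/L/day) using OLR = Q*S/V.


OLR = Q * S / V
= 176.71 * 40.64 / 1603.55
= 4.4785 g/L/day

4.4785 g/L/day


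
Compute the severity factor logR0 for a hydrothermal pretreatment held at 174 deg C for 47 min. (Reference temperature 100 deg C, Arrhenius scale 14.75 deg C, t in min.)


logR0 = log10(t * exp((T - 100) / 14.75))
= log10(47 * exp((174 - 100) / 14.75))
= 3.8509

3.8509


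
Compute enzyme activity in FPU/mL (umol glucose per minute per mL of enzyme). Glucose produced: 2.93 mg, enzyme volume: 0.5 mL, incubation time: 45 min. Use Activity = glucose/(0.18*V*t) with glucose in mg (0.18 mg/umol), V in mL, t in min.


Activity = glucose_mg / (0.18 mg/umol * V_mL * t_min)
= 2.93 / (0.18 * 0.5 * 45)
= 0.7235 FPU/mL

0.7235 FPU/mL


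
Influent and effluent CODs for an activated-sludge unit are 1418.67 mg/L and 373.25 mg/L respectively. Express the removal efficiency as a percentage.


eta = (COD_in - COD_out) / COD_in * 100
= (1418.67 - 373.25) / 1418.67 * 100
= 73.6901%

73.6901%


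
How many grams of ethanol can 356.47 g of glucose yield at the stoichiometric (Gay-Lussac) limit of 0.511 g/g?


Theoretical ethanol yield: m_EtOH = 0.511 * m_glucose
m_EtOH = 0.511 * 356.47 = 182.1562 g

182.1562 g


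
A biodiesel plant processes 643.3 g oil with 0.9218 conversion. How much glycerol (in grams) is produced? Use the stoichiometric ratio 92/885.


glycerol = oil * conv * (92/885)
= 643.3 * 0.9218 * 92 / 885
= 61.6446 g

61.6446 g


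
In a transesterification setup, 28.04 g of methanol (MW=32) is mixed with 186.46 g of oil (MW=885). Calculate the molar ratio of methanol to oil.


Molar ratio = n_MeOH / n_oil = (MeOH/32) / (oil/885) = (MeOH * 885) / (32 * oil)
= (28.04 * 885) / (32 * 186.46)
= 4.1590

4.1590


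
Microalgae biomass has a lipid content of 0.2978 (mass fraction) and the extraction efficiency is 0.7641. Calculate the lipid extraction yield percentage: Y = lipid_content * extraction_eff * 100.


Y = lipid_content * extraction_eff * 100
= 0.2978 * 0.7641 * 100
= 22.7549%

22.7549%


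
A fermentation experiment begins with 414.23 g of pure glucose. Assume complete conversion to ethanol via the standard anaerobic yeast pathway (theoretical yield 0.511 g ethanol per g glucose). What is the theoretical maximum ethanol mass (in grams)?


Theoretical ethanol yield: m_EtOH = 0.511 * m_glucose
m_EtOH = 0.511 * 414.23 = 211.6715 g

211.6715 g


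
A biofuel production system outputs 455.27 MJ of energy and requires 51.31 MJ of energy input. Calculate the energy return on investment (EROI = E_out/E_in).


EROI = E_out / E_in
= 455.27 / 51.31
= 8.8729

8.8729


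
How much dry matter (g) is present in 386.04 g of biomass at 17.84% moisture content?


Wd = Ww * (1 - MC/100)
= 386.04 * (1 - 17.84/100)
= 317.1705 g

317.1705 g


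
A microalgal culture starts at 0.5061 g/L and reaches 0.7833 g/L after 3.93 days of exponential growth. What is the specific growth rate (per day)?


mu = ln(X2/X1) / dt
= ln(0.7833/0.5061) / 3.93
= 0.1111 per day

0.1111 per day


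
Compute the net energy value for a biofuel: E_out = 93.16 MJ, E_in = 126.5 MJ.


NEV = E_out - E_in
= 93.16 - 126.5
= -33.3400 MJ

-33.3400 MJ


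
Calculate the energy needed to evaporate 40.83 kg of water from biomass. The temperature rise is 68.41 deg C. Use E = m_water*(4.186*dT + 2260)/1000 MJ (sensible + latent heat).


E = m_water * (4.186 * dT + 2260) / 1000
= 40.83 * (4.186 * 68.41 + 2260) / 1000
= 103.9681 MJ

103.9681 MJ


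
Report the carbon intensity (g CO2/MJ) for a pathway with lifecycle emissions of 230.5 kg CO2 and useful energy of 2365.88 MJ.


CI = CO2 * 1000 / E
= 230.5 * 1000 / 2365.88
= 97.4268 g CO2/MJ

97.4268 g CO2/MJ


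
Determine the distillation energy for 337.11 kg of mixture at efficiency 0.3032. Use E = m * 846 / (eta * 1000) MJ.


E = m * 846 / (eta * 1000)
= 337.11 * 846 / (0.3032 * 1000)
= 940.6170 MJ

940.6170 MJ


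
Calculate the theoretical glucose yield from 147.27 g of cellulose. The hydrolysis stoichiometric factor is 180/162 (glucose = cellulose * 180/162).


glucose = cellulose * 180/162
= 147.27 * 180/162
= 163.6333 g

163.6333 g


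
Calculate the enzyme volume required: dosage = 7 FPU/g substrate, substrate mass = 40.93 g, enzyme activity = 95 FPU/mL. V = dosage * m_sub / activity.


V = dosage * m_sub / activity
V = 7 * 40.93 / 95
V = 3.0159 mL

3.0159 mL


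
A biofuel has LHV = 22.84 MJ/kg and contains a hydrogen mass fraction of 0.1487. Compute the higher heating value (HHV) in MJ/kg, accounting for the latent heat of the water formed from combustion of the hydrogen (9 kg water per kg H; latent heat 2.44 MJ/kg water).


HHV = LHV + H_frac * 9 * 2.44
= 22.84 + 0.1487 * 9 * 2.44
= 26.1055 MJ/kg

26.1055 MJ/kg


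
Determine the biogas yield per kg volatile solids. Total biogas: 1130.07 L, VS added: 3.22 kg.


Y = V / VS
= 1130.07 / 3.22
= 350.9534 L/kg VS

350.9534 L/kg VS


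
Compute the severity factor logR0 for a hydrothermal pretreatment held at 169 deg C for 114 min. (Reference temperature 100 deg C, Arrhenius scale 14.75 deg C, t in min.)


logR0 = log10(t * exp((T - 100) / 14.75))
= log10(114 * exp((169 - 100) / 14.75))
= 4.0885

4.0885


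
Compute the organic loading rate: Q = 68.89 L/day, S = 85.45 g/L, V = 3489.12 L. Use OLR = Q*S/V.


OLR = Q * S / V
= 68.89 * 85.45 / 3489.12
= 1.6871 g/L/day

1.6871 g/L/day


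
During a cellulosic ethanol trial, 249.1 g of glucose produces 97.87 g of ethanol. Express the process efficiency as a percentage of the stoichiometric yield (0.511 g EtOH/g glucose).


Fermentation efficiency = (actual / (0.511 * glucose)) * 100
= (97.87 / (0.511 * 249.1)) * 100
= 76.8874%

76.8874%


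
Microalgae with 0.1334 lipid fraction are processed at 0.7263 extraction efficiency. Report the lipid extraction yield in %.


Y = lipid_content * extraction_eff * 100
= 0.1334 * 0.7263 * 100
= 9.6888%

9.6888%


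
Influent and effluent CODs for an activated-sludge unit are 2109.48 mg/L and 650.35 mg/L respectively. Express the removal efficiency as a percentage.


eta = (COD_in - COD_out) / COD_in * 100
= (2109.48 - 650.35) / 2109.48 * 100
= 69.1701%

69.1701%


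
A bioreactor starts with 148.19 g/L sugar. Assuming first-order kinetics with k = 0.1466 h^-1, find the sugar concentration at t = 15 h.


S = S0 * exp(-k * t)
S = 148.19 * exp(-0.1466 * 15)
S = 16.4363 g/L

16.4363 g/L


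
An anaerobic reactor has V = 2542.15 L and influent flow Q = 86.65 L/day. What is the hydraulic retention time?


HRT = V / Q
= 2542.15 / 86.65
= 29.3381 days

29.3381 days


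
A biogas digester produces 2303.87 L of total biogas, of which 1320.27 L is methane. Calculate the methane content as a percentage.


CH4% = V_CH4 / V_total * 100
= 1320.27 / 2303.87 * 100
= 57.3066%

57.3066%


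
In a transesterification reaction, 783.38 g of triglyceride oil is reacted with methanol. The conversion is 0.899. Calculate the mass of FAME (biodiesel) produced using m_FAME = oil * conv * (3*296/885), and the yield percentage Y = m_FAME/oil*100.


m_FAME = oil * conv * (3 * 296 / 885) = oil * conv * (888/885)
= 783.38 * 0.899 * 888 / 885
= 706.6459 g
Y = m_FAME / oil * 100 = conv * (888/885) * 100
= 0.899 * 888 / 885 * 100
= 90.20%

706.6459 g FAME; Y = 90.20%


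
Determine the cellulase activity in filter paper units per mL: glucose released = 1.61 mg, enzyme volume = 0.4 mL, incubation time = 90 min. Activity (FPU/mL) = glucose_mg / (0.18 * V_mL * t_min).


Activity = glucose_mg / (0.18 mg/umol * V_mL * t_min)
= 1.61 / (0.18 * 0.4 * 90)
= 0.2485 FPU/mL

0.2485 FPU/mL


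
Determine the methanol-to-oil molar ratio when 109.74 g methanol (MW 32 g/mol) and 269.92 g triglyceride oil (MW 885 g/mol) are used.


Molar ratio = n_MeOH / n_oil = (MeOH/32) / (oil/885) = (MeOH * 885) / (32 * oil)
= (109.74 * 885) / (32 * 269.92)
= 11.2441

11.2441


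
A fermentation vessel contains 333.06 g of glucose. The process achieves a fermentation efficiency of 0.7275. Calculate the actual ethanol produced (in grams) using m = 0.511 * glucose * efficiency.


Actual ethanol: m = 0.511 * 333.06 * 0.7275
m = 123.8159 g

123.8159 g


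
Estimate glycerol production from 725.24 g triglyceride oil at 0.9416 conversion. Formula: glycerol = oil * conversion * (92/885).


glycerol = oil * conv * (92/885)
= 725.24 * 0.9416 * 92 / 885
= 70.9893 g

70.9893 g


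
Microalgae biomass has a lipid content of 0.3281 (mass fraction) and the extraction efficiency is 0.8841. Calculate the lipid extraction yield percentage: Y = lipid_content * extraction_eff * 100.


Y = lipid_content * extraction_eff * 100
= 0.3281 * 0.8841 * 100
= 29.0073%

29.0073%


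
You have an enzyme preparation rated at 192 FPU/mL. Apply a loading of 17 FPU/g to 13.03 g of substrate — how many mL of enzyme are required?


V = dosage * m_sub / activity
V = 17 * 13.03 / 192
V = 1.1537 mL

1.1537 mL


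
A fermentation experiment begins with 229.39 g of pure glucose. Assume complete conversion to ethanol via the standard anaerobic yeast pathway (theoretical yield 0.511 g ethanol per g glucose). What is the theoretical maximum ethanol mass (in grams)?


Theoretical ethanol yield: m_EtOH = 0.511 * m_glucose
m_EtOH = 0.511 * 229.39 = 117.2183 g

117.2183 g


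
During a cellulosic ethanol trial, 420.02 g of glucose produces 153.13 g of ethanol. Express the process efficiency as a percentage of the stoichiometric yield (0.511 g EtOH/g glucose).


Fermentation efficiency = (actual / (0.511 * glucose)) * 100
= (153.13 / (0.511 * 420.02)) * 100
= 71.3460%

71.3460%


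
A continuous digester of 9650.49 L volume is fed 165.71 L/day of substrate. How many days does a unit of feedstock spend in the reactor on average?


HRT = V / Q
= 9650.49 / 165.71
= 58.2372 days

58.2372 days


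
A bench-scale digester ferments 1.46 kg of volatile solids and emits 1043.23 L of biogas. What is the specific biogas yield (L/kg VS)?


Y = V / VS
= 1043.23 / 1.46
= 714.5411 L/kg VS

714.5411 L/kg VS


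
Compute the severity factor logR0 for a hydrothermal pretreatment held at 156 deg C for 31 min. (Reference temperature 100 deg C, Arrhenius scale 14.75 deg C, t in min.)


logR0 = log10(t * exp((T - 100) / 14.75))
= log10(31 * exp((156 - 100) / 14.75))
= 3.1402

3.1402


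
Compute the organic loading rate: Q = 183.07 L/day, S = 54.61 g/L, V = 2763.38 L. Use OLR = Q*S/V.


OLR = Q * S / V
= 183.07 * 54.61 / 2763.38
= 3.6178 g/L/day

3.6178 g/L/day


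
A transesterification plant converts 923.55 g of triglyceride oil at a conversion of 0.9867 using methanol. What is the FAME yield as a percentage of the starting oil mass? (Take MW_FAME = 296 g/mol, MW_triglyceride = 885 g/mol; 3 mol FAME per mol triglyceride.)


m_FAME = oil * conv * (3 * 296 / 885) = oil * conv * (888/885)
= 923.55 * 0.9867 * 888 / 885
= 914.3558 g
Y = m_FAME / oil * 100 = conv * (888/885) * 100
= 0.9867 * 888 / 885 * 100
= 99.00%

99.00%


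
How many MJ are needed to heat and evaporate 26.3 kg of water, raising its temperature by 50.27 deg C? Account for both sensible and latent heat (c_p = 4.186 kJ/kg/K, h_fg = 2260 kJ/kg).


E = m_water * (4.186 * dT + 2260) / 1000
= 26.3 * (4.186 * 50.27 + 2260) / 1000
= 64.9723 MJ

64.9723 MJ


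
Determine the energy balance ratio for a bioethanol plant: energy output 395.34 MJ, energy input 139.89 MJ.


EROI = E_out / E_in
= 395.34 / 139.89
= 2.8261

2.8261


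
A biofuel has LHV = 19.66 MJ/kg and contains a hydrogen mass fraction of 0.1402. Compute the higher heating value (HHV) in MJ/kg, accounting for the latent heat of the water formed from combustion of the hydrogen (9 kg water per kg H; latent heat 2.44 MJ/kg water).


HHV = LHV + H_frac * 9 * 2.44
= 19.66 + 0.1402 * 9 * 2.44
= 22.7388 MJ/kg

22.7388 MJ/kg


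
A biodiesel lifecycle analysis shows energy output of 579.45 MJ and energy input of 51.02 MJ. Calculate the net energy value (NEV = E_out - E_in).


NEV = E_out - E_in
= 579.45 - 51.02
= 528.4300 MJ

528.4300 MJ


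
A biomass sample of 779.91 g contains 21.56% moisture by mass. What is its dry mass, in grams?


Wd = Ww * (1 - MC/100)
= 779.91 * (1 - 21.56/100)
= 611.7614 g

611.7614 g


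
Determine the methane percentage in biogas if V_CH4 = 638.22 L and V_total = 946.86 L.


CH4% = V_CH4 / V_total * 100
= 638.22 / 946.86 * 100
= 67.4038%

67.4038%


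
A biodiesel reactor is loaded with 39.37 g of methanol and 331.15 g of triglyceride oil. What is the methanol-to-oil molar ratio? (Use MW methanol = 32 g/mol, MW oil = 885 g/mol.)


Molar ratio = n_MeOH / n_oil = (MeOH/32) / (oil/885) = (MeOH * 885) / (32 * oil)
= (39.37 * 885) / (32 * 331.15)
= 3.2880

3.2880


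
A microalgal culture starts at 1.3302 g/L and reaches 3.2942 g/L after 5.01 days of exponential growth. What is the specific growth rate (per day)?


mu = ln(X2/X1) / dt
= ln(3.2942/1.3302) / 5.01
= 0.1810 per day

0.1810 per day


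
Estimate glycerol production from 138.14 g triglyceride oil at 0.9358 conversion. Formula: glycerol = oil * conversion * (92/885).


glycerol = oil * conv * (92/885)
= 138.14 * 0.9358 * 92 / 885
= 13.4384 g

13.4384 g


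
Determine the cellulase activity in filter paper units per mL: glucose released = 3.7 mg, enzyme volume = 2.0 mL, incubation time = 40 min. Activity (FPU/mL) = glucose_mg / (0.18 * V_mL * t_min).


Activity = glucose_mg / (0.18 mg/umol * V_mL * t_min)
= 3.7 / (0.18 * 2.0 * 40)
= 0.2569 FPU/mL

0.2569 FPU/mL


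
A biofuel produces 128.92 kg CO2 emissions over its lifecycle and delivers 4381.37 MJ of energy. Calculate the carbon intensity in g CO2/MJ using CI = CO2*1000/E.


CI = CO2 * 1000 / E
= 128.92 * 1000 / 4381.37
= 29.4246 g CO2/MJ

29.4246 g CO2/MJ


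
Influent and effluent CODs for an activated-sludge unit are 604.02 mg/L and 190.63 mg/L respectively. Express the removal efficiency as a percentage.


eta = (COD_in - COD_out) / COD_in * 100
= (604.02 - 190.63) / 604.02 * 100
= 68.4398%

68.4398%


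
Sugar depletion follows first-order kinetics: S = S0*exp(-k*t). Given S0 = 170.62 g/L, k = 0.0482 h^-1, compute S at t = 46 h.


S = S0 * exp(-k * t)
S = 170.62 * exp(-0.0482 * 46)
S = 18.5828 g/L

18.5828 g/L


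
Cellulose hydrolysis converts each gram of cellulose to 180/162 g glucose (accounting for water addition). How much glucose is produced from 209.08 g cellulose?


glucose = cellulose * 180/162
= 209.08 * 180/162
= 232.3111 g

232.3111 g


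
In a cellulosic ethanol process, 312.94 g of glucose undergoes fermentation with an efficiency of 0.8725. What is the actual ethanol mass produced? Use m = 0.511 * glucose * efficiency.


Actual ethanol: m = 0.511 * 312.94 * 0.8725
m = 139.5235 g

139.5235 g


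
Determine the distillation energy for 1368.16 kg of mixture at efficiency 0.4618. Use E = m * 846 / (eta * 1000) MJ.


E = m * 846 / (eta * 1000)
= 1368.16 * 846 / (0.4618 * 1000)
= 2506.4170 MJ

2506.4170 MJ


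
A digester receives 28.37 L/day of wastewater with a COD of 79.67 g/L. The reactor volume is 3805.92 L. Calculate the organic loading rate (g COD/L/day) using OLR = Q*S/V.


OLR = Q * S / V
= 28.37 * 79.67 / 3805.92
= 0.5939 g/L/day

0.5939 g/L/day


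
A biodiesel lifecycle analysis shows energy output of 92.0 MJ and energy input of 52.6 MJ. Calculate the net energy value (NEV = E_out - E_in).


NEV = E_out - E_in
= 92.0 - 52.6
= 39.4000 MJ

39.4000 MJ


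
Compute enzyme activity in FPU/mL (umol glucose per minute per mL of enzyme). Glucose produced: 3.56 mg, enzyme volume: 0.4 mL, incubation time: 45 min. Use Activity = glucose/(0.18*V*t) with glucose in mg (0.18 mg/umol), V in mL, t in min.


Activity = glucose_mg / (0.18 mg/umol * V_mL * t_min)
= 3.56 / (0.18 * 0.4 * 45)
= 1.0988 FPU/mL

1.0988 FPU/mL


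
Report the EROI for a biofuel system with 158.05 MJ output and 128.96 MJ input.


EROI = E_out / E_in
= 158.05 / 128.96
= 1.2256

1.2256


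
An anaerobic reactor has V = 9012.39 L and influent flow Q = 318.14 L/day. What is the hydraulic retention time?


HRT = V / Q
= 9012.39 / 318.14
= 28.3284 days

28.3284 days


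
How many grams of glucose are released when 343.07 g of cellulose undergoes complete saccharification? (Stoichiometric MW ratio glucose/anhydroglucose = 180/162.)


glucose = cellulose * 180/162
= 343.07 * 180/162
= 381.1889 g

381.1889 g


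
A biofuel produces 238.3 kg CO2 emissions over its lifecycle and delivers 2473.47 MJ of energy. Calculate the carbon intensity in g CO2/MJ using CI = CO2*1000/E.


CI = CO2 * 1000 / E
= 238.3 * 1000 / 2473.47
= 96.3424 g CO2/MJ

96.3424 g CO2/MJ


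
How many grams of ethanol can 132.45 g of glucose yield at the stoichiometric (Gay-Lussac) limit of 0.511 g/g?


Theoretical ethanol yield: m_EtOH = 0.511 * m_glucose
m_EtOH = 0.511 * 132.45 = 67.6820 g

67.6820 g


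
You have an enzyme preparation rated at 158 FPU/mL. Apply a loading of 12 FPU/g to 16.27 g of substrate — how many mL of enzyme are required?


V = dosage * m_sub / activity
V = 12 * 16.27 / 158
V = 1.2357 mL

1.2357 mL


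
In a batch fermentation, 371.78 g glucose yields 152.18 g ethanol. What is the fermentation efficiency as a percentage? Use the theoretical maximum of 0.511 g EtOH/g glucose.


Fermentation efficiency = (actual / (0.511 * glucose)) * 100
= (152.18 / (0.511 * 371.78)) * 100
= 80.1033%

80.1033%


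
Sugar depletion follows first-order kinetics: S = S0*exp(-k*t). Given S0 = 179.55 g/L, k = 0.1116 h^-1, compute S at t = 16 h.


S = S0 * exp(-k * t)
S = 179.55 * exp(-0.1116 * 16)
S = 30.1099 g/L

30.1099 g/L


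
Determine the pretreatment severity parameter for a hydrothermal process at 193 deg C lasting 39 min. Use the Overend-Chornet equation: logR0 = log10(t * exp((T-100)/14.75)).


logR0 = log10(t * exp((T - 100) / 14.75))
= log10(39 * exp((193 - 100) / 14.75))
= 4.3293

4.3293


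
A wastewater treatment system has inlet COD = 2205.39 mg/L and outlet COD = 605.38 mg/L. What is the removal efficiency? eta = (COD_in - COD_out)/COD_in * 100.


eta = (COD_in - COD_out) / COD_in * 100
= (2205.39 - 605.38) / 2205.39 * 100
= 72.5500%

72.5500%


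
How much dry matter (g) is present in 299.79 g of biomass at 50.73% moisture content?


Wd = Ww * (1 - MC/100)
= 299.79 * (1 - 50.73/100)
= 147.7065 g

147.7065 g


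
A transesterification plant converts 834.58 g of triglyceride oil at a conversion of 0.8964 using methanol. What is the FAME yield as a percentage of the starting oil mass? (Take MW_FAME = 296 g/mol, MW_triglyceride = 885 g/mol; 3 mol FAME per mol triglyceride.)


m_FAME = oil * conv * (3 * 296 / 885) = oil * conv * (888/885)
= 834.58 * 0.8964 * 888 / 885
= 750.6535 g
Y = m_FAME / oil * 100 = conv * (888/885) * 100
= 0.8964 * 888 / 885 * 100
= 89.94%

89.94%


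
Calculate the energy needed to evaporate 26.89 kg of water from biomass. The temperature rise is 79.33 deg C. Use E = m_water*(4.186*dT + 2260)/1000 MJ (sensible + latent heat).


E = m_water * (4.186 * dT + 2260) / 1000
= 26.89 * (4.186 * 79.33 + 2260) / 1000
= 69.7009 MJ

69.7009 MJ


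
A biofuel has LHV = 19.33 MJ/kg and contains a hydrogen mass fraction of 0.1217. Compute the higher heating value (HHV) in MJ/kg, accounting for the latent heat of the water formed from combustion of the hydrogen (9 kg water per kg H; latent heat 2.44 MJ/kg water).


HHV = LHV + H_frac * 9 * 2.44
= 19.33 + 0.1217 * 9 * 2.44
= 22.0025 MJ/kg

22.0025 MJ/kg


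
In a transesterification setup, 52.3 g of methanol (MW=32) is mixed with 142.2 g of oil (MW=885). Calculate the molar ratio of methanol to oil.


Molar ratio = n_MeOH / n_oil = (MeOH/32) / (oil/885) = (MeOH * 885) / (32 * oil)
= (52.3 * 885) / (32 * 142.2)
= 10.1717

10.1717


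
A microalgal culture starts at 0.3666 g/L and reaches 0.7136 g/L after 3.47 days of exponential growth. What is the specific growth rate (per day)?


mu = ln(X2/X1) / dt
= ln(0.7136/0.3666) / 3.47
= 0.1919 per day

0.1919 per day


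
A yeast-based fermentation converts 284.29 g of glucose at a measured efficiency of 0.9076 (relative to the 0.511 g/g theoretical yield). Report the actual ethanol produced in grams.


Actual ethanol: m = 0.511 * 284.29 * 0.9076
m = 131.8490 g

131.8490 g


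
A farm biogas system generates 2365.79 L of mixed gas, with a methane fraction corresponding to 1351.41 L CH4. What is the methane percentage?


CH4% = V_CH4 / V_total * 100
= 1351.41 / 2365.79 * 100
= 57.1230%

57.1230%


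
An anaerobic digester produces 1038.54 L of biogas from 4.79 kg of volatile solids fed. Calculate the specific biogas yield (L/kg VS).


Y = V / VS
= 1038.54 / 4.79
= 216.8142 L/kg VS

216.8142 L/kg VS


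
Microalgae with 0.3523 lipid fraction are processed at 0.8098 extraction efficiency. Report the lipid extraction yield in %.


Y = lipid_content * extraction_eff * 100
= 0.3523 * 0.8098 * 100
= 28.5293%

28.5293%


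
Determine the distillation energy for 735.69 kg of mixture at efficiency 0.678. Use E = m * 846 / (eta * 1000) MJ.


E = m * 846 / (eta * 1000)
= 735.69 * 846 / (0.678 * 1000)
= 917.9849 MJ

917.9849 MJ


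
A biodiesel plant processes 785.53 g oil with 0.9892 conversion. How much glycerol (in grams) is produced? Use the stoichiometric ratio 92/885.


glycerol = oil * conv * (92/885)
= 785.53 * 0.9892 * 92 / 885
= 80.7777 g

80.7777 g


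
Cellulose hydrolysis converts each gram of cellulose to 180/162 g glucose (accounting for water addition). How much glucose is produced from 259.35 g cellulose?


glucose = cellulose * 180/162
= 259.35 * 180/162
= 288.1667 g

288.1667 g


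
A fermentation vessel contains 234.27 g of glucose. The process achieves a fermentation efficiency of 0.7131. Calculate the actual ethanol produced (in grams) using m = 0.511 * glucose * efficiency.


Actual ethanol: m = 0.511 * 234.27 * 0.7131
m = 85.3666 g

85.3666 g


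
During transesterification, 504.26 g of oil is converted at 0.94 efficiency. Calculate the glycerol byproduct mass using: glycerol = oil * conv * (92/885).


glycerol = oil * conv * (92/885)
= 504.26 * 0.94 * 92 / 885
= 49.2750 g

49.2750 g


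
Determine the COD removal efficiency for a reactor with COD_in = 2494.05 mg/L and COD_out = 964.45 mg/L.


eta = (COD_in - COD_out) / COD_in * 100
= (2494.05 - 964.45) / 2494.05 * 100
= 61.3300%

61.3300%


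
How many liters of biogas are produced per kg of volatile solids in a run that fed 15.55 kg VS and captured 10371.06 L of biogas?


Y = V / VS
= 10371.06 / 15.55
= 666.9492 L/kg VS

666.9492 L/kg VS


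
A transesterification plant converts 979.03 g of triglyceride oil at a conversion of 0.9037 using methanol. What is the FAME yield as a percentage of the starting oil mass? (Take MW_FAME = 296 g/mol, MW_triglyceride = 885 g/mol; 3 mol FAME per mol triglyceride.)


m_FAME = oil * conv * (3 * 296 / 885) = oil * conv * (888/885)
= 979.03 * 0.9037 * 888 / 885
= 887.7486 g
Y = m_FAME / oil * 100 = conv * (888/885) * 100
= 0.9037 * 888 / 885 * 100
= 90.68%

90.68%


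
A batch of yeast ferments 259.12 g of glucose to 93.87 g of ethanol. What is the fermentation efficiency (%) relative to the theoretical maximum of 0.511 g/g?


Fermentation efficiency = (actual / (0.511 * glucose)) * 100
= (93.87 / (0.511 * 259.12)) * 100
= 70.8933%

70.8933%


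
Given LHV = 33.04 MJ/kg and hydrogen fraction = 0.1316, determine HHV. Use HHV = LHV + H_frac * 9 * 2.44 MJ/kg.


HHV = LHV + H_frac * 9 * 2.44
= 33.04 + 0.1316 * 9 * 2.44
= 35.9299 MJ/kg

35.9299 MJ/kg


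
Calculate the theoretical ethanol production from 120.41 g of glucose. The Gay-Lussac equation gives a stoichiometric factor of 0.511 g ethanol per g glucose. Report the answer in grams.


Theoretical ethanol yield: m_EtOH = 0.511 * m_glucose
m_EtOH = 0.511 * 120.41 = 61.5295 g

61.5295 g


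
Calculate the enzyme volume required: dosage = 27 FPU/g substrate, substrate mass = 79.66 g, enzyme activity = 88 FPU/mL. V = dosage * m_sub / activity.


V = dosage * m_sub / activity
V = 27 * 79.66 / 88
V = 24.4411 mL

24.4411 mL


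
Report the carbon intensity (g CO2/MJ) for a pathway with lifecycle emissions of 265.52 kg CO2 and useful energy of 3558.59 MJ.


CI = CO2 * 1000 / E
= 265.52 * 1000 / 3558.59
= 74.6138 g CO2/MJ

74.6138 g CO2/MJ


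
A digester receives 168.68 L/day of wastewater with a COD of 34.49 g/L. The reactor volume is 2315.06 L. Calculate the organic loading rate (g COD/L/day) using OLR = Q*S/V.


OLR = Q * S / V
= 168.68 * 34.49 / 2315.06
= 2.5130 g/L/day

2.5130 g/L/day
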